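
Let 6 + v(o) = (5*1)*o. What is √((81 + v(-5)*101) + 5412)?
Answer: √2362 ≈ 48.600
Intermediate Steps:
v(o) = -6 + 5*o (v(o) = -6 + (5*1)*o = -6 + 5*o)
√((81 + v(-5)*101) + 5412) = √((81 + (-6 + 5*(-5))*101) + 5412) = √((81 + (-6 - 25)*101) + 5412) = √((81 - 31*101) + 5412) = √((81 - 3131) + 5412) = √(-3050 + 5412) = √2362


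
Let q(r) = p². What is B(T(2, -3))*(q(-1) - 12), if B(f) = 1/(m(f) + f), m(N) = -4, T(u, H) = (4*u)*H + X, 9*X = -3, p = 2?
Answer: 24/85 ≈ 0.28235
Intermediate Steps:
q(r) = 4 (q(r) = 2² = 4)
X = -⅓ (X = (⅑)*(-3) = -⅓ ≈ -0.33333)
T(u, H) = -⅓ + 4*H*u (T(u, H) = (4*u)*H - ⅓ = 4*H*u - ⅓ = -⅓ + 4*H*u)
B(f) = 1/(-4 + f)
B(T(2, -3))*(q(-1) - 12) = (4 - 12)/(-4 + (-⅓ + 4*(-3)*2)) = -8/(-4 + (-⅓ - 24)) = -8/(-4 - 73/3) = -8/(-85/3) = -3/85*(-8) = 24/85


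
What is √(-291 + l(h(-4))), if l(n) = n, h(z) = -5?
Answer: 2*I*√74 ≈ 17.205*I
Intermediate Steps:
√(-291 + l(h(-4))) = √(-291 - 5) = √(-296) = 2*I*√74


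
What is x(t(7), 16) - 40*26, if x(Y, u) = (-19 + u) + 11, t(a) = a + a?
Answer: -1032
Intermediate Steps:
t(a) = 2*a
x(Y, u) = -8 + u
x(t(7), 16) - 40*26 = (-8 + 16) - 40*26 = 8 - 1040 = -1032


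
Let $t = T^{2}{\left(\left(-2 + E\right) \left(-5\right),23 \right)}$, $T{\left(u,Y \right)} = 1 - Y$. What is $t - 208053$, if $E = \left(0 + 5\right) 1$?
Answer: $-207569$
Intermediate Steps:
$E = 5$ ($E = 5 \cdot 1 = 5$)
$t = 484$ ($t = \left(1 - 23\right)^{2} = \left(-22\right)^{2} = 484$)
$t - 208053 = 484 - 208053 = -207569$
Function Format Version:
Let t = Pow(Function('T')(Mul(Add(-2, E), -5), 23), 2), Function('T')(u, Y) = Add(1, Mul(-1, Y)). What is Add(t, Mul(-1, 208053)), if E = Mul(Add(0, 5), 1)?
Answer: -207569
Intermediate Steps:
E = 5 (E = Mul(5, 1) = 5)
t = 484 (t = Pow(Add(1, Mul(-1, 23)), 2) = Pow(Add(1, -23), 2) = Pow(-22, 2) = 484)
Add(t, Mul(-1, 208053)) = Add(484, Mul(-1, 208053)) = Add(484, -208053) = -207569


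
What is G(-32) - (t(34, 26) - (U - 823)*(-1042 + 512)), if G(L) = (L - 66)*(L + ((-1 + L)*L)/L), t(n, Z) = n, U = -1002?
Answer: 973586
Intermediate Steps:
G(L) = (-1 + 2*L)*(-66 + L) (G(L) = (-66 + L)*(L + (L*(-1 + L))/L) = (-66 + L)*(L + (-1 + L)) = (-66 + L)*(-1 + 2*L) = (-1 + 2*L)*(-66 + L))
G(-32) - (t(34, 26) - (U - 823)*(-1042 + 512)) = (66 - 133*(-32) + 2*(-32)²) - (34 - (-1002 - 823)*(-1042 + 512)) = (66 + 4256 + 2*1024) - (34 - (-1825)*(-530)) = (66 + 4256 + 2048) - (34 - 1*967250) = 6370 - (34 - 967250) = 6370 - 1*(-967216) = 6370 + 967216 = 973586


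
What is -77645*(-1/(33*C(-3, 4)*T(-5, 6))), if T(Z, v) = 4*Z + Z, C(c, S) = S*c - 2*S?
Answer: 15529/3300 ≈ 4.7058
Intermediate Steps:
C(c, S) = -2*S + S*c
T(Z, v) = 5*Z
-77645*(-1/(33*C(-3, 4)*T(-5, 6))) = -77645*1/(3300*(-2 - 3)) = -77645/(((4*(-5))*(-33))*(-25)) = -77645/(-20*(-33)*(-25)) = -77645/(660*(-25)) = -77645/(-16500) = -77645*(-1/16500) = 15529/3300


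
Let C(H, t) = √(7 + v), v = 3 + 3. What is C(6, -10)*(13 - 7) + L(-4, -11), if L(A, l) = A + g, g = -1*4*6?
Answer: -28 + 6*√13 ≈ -6.3667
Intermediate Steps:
v = 6
C(H, t) = √13 (C(H, t) = √(7 + 6) = √13)
g = -24 (g = -4*6 = -24)
L(A, l) = -24 + A (L(A, l) = A - 24 = -24 + A)
C(6, -10)*(13 - 7) + L(-4, -11) = √13*(13 - 7) + (-24 - 4) = √13*6 - 28 = 6*√13 - 28 = -28 + 6*√13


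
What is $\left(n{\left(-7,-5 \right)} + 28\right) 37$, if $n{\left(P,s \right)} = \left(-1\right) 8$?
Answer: $740$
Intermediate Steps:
$n{\left(P,s \right)} = -8$
$\left(n{\left(-7,-5 \right)} + 28\right) 37 = \left(-8 + 28\right) 37 = 20 \cdot 37 = 740$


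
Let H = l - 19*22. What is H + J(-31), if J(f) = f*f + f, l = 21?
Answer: 533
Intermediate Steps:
J(f) = f + f**2 (J(f) = f**2 + f = f + f**2)
H = -397 (H = 21 - 19*22 = 21 - 418 = -397)
H + J(-31) = -397 - 31*(1 - 31) = -397 - 31*(-30) = -397 + 930 = 533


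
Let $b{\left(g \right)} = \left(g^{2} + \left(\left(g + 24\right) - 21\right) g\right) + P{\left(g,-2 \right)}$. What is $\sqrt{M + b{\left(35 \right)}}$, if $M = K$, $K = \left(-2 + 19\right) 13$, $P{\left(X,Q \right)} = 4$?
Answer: $2 \sqrt{695} \approx 52.726$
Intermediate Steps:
$b{\left(g \right)} = 4 + g^{2} + g \left(3 + g\right)$ ($b{\left(g \right)} = \left(g^{2} + \left(\left(g + 24\right) - 21\right) g\right) + 4 = \left(g^{2} + \left(\left(24 + g\right) - 21\right) g\right) + 4 = \left(g^{2} + \left(3 + g\right) g\right) + 4 = \left(g^{2} + g \left(3 + g\right)\right) + 4 = 4 + g^{2} + g \left(3 + g\right)$)
$K = 221$ ($K = 17 \cdot 13 = 221$)
$M = 221$
$\sqrt{M + b{\left(35 \right)}} = \sqrt{221 + \left(4 + 2 \cdot 35^{2} + 3 \cdot 35\right)} = \sqrt{221 + \left(4 + 2 \cdot 1225 + 105\right)} = \sqrt{221 + \left(4 + 2450 + 105\right)} = \sqrt{221 + 2559} = \sqrt{2780} = 2 \sqrt{695}$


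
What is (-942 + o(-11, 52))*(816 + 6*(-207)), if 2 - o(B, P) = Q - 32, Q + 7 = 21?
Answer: 392772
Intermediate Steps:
Q = 14 (Q = -7 + 21 = 14)
o(B, P) = 20 (o(B, P) = 2 - (14 - 32) = 2 - 1*(-18) = 2 + 18 = 20)
(-942 + o(-11, 52))*(816 + 6*(-207)) = (-942 + 20)*(816 + 6*(-207)) = -922*(816 - 1242) = -922*(-426) = 392772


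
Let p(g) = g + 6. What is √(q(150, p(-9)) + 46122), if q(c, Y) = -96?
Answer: 3*√5114 ≈ 214.54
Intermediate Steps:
p(g) = 6 + g
√(q(150, p(-9)) + 46122) = √(-96 + 46122) = √46026 = 3*√5114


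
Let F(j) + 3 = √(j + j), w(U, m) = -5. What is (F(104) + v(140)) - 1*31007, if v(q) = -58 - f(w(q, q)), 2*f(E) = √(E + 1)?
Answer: -31068 - I + 4*√13 ≈ -31054.0 - 1.0*I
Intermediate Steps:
f(E) = √(1 + E)/2 (f(E) = √(E + 1)/2 = √(1 + E)/2)
F(j) = -3 + √2*√j (F(j) = -3 + √(j + j) = -3 + √(2*j) = -3 + √2*√j)
v(q) = -58 - I (v(q) = -58 - √(1 - 5)/2 = -58 - √(-4)/2 = -58 - 2*I/2 = -58 - I)
(F(104) + v(140)) - 1*31007 = ((-3 + √2*√104) + (-58 - I)) - 1*31007 = ((-3 + √2*(2*√26)) + (-58 - I)) - 31007 = ((-3 + 4*√13) + (-58 - I)) - 31007 = (-61 - I + 4*√13) - 31007 = -31068 - I + 4*√13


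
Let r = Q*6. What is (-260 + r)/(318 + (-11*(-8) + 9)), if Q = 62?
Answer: 112/415 ≈ 0.26988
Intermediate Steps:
r = 372 (r = 62*6 = 372)
(-260 + r)/(318 + (-11*(-8) + 9)) = (-260 + 372)/(318 + (-11*(-8) + 9)) = 112/(318 + (88 + 9)) = 112/(318 + 97) = 112/415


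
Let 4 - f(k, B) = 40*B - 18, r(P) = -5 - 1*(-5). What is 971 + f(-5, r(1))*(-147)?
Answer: -2263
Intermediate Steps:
r(P) = 0 (r(P) = -5 + 5 = 0)
f(k, B) = 22 - 40*B (f(k, B) = 4 - (40*B - 18) = 4 - (-18 + 40*B) = 4 + (18 - 40*B) = 22 - 40*B)
971 + f(-5, r(1))*(-147) = 971 + (22 - 40*0)*(-147) = 971 + (22 + 0)*(-147) = 971 + 22*(-147) = 971 - 3234 = -2263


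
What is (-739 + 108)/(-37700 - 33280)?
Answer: 631/70980 ≈ 0.0088898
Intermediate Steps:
(-739 + 108)/(-37700 - 33280) = -631/(-70980) = -631*(-1/70980) = 631/70980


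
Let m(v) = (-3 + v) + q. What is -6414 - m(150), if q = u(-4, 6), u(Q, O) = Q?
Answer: -6557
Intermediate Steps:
q = -4
m(v) = -7 + v (m(v) = (-3 + v) - 4 = -7 + v)
-6414 - m(150) = -6414 - (-7 + 150) = -6414 - 1*143 = -6414 - 143 = -6557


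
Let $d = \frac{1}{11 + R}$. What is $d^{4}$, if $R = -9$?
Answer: $\frac{1}{16} \approx 0.0625$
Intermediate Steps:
$d = \frac{1}{2}$ ($d = \frac{1}{11 - 9} = \frac{1}{2} \approx 0.5$)
$d^{4} = \left(\frac{1}{2}\right)^{4} = \frac{1}{16}$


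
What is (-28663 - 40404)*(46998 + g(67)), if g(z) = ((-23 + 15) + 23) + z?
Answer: -3251674360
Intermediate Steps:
g(z) = 15 + z (g(z) = (-8 + 23) + z = 15 + z)
(-28663 - 40404)*(46998 + g(67)) = (-28663 - 40404)*(46998 + (15 + 67)) = -69067*(46998 + 82) = -69067*47080 = -3251674360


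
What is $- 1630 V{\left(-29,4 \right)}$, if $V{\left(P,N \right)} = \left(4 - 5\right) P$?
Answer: $-47270$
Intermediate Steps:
$V{\left(P,N \right)} = - P$
$- 1630 V{\left(-29,4 \right)} = - 1630 \left(\left(-1\right) \left(-29\right)\right) = \left(-1630\right) 29 = -47270$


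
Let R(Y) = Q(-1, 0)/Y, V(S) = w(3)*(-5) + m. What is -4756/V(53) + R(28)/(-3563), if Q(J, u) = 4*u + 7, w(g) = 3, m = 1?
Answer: 4841607/14252 ≈ 339.71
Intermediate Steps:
Q(J, u) = 7 + 4*u
V(S) = -14 (V(S) = 3*(-5) + 1 = -15 + 1 = -14)
R(Y) = 7/Y (R(Y) = (7 + 4*0)/Y = (7 + 0)/Y = 7/Y)
-4756/V(53) + R(28)/(-3563) = -4756/(-14) + (7/28)/(-3563) = -4756*(-1/14) + (7*(1/28))*(-1/3563) = 2378/7 + (1/4)*(-1/3563) = 2378/7 - 1/14252 = 4841607/14252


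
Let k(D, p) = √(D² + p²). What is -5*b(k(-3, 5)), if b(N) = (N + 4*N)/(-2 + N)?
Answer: -85/3 - 5*√34/3 ≈ -38.052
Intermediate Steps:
b(N) = 5*N/(-2 + N) (b(N) = (5*N)/(-2 + N) = 5*N/(-2 + N))
-5*b(k(-3, 5)) = -25*√((-3)² + 5²)/(-2 + √((-3)² + 5²)) = -25*√(9 + 25)/(-2 + √(9 + 25)) = -25*√34/(-2 + √34)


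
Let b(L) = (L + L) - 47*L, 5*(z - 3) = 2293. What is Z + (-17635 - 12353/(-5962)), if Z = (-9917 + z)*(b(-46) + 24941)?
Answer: -692181268709/2710 ≈ -2.5542e+8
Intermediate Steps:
z = 2308/5 (z = 3 + (⅕)*2293 = 3 + 2293/5 = 2308/5 ≈ 461.60)
b(L) = -45*L (b(L) = 2*L - 47*L = -45*L)
Z = -1276999047/5 (Z = (-9917 + 2308/5)*(-45*(-46) + 24941) = -47277*(2070 + 24941)/5 = -47277/5*27011 = -1276999047/5 ≈ -2.5540e+8)
Z + (-17635 - 12353/(-5962)) = -1276999047/5 + (-17635 - 12353/(-5962)) = -1276999047/5 + (-17635 - 12353*(-1)/5962) = -1276999047/5 + (-17635 - 1*(-1123/542)) = -1276999047/5 + (-17635 + 1123/542) = -1276999047/5 - 9557047/542 = -692181268709/2710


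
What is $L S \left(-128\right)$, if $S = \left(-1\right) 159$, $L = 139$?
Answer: $2828928$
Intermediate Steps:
$S = -159$
$L S \left(-128\right) = 139 \left(-159\right) \left(-128\right) = \left(-22101\right) \left(-128\right) = 2828928$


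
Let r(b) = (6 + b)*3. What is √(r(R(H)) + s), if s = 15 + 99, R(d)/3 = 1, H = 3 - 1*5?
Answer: √141 ≈ 11.874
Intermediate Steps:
H = -2 (H = 3 - 5 = -2)
R(d) = 3 (R(d) = 3*1 = 3)
r(b) = 18 + 3*b
s = 114
√(r(R(H)) + s) = √((18 + 3*3) + 114) = √((18 + 9) + 114) = √(27 + 114) = √141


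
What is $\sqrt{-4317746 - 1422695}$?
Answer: $i \sqrt{5740441} \approx 2395.9 i$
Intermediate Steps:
$\sqrt{-4317746 - 1422695} = \sqrt{-5740441} = i \sqrt{5740441}$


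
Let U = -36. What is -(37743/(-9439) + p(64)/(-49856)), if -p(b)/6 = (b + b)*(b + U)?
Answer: 26230293/7352981 ≈ 3.5673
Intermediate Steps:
p(b) = -12*b*(-36 + b) (p(b) = -6*(b + b)*(b - 36) = -6*2*b*(-36 + b) = -12*b*(-36 + b))
-(37743/(-9439) + p(64)/(-49856)) = -(37743/(-9439) + (12*64*(36 - 1*64))/(-49856)) = -(37743*(-1/9439) + (12*64*(36 - 64))*(-1/49856)) = -(-37743/9439 + (12*64*(-28))*(-1/49856)) = -(-37743/9439 - 21504*(-1/49856)) = -(-37743/9439 + 336/779) = -1*(-26230293/7352981) = 26230293/7352981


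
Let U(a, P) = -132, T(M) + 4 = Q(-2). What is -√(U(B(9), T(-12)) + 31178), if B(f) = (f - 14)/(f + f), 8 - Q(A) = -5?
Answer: -19*√86 ≈ -176.20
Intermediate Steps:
Q(A) = 13 (Q(A) = 8 - 1*(-5) = 8 + 5 = 13)
B(f) = (-14 + f)/(2*f) (B(f) = (-14 + f)/((2*f)) = (-14 + f)*(1/(2*f)) = (-14 + f)/(2*f))
T(M) = 9 (T(M) = -4 + 13 = 9)
-√(U(B(9), T(-12)) + 31178) = -√(-132 + 31178) = -√31046 = -19*√86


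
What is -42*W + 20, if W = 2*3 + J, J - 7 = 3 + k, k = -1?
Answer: -610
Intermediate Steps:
J = 9 (J = 7 + (3 - 1) = 7 + 2 = 9)
W = 15 (W = 2*3 + 9 = 6 + 9 = 15)
-42*W + 20 = -42*15 + 20 = -630 + 20 = -610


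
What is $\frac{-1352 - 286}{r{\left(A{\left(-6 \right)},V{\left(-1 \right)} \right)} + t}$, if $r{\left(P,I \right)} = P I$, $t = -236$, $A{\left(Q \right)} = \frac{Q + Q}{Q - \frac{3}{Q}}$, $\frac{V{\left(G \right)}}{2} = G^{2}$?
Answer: $\frac{99}{14} \approx 7.0714$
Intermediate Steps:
$V{\left(G \right)} = 2 G^{2}$
$A{\left(Q \right)} = \frac{2 Q}{Q - \frac{3}{Q}}$
$r{\left(P,I \right)} = I P$
$\frac{-1352 - 286}{r{\left(A{\left(-6 \right)},V{\left(-1 \right)} \right)} + t} = \frac{-1352 - 286}{2 \left(-1\right)^{2} \frac{2 \left(-6\right)^{2}}{-3 + \left(-6\right)^{2}} - 236} = - \frac{1638}{2 \cdot 1 \cdot 2 \cdot 36 \frac{1}{-3 + 36} - 236} = - \frac{1638}{2 \cdot 2 \cdot 36 \cdot \frac{1}{33} - 236} = - \frac{1638}{2 \cdot \frac{24}{11} - 236} = - \frac{1638}{\frac{48}{11} - 236} = - \frac{1638}{- \frac{2548}{11}} = \left(-1638\right) \left(- \frac{11}{2548}\right) = \frac{99}{14}$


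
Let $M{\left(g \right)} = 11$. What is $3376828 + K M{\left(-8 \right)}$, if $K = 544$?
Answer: $3382812$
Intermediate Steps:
$3376828 + K M{\left(-8 \right)} = 3376828 + 544 \cdot 11 = 3376828 + 5984 = 3382812$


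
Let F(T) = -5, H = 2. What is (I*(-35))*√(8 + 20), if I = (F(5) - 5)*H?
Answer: 1400*√7 ≈ 3704.1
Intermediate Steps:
I = -20 (I = (-5 - 5)*2 = -10*2 = -20)
(I*(-35))*√(8 + 20) = (-20*(-35))*√(8 + 20) = 700*√28 = 700*(2*√7) = 1400*√7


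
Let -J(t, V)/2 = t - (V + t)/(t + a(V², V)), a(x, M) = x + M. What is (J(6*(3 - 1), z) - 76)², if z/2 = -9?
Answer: 28111204/2809 ≈ 10008.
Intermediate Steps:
z = -18 (z = 2*(-9) = -18)
a(x, M) = M + x
J(t, V) = -2*t + 2*(V + t)/(V + t + V²) (J(t, V) = -2*(t - (V + t)/(t + (V + V²))) = -2*(t - (V + t)/(V + t + V²)) = -2*t + 2*(V + t)/(V + t + V²))
(J(6*(3 - 1), z) - 76)² = (2*(-18 + 6*(3 - 1) - (6*(3 - 1))² - 1*(-18)*6*(3 - 1)*(1 - 18))/(-18 + 6*(3 - 1) + (-18)²) - 76)² = (2*(-18 + 6*2 - (6*2)² - 1*(-18)*6*2*(-17))/(-18 + 6*2 + 324) - 76)² = (2*(-18 + 12 - 1*12² - 1*(-18)*12*(-17))/(-18 + 12 + 324) - 76)² = (2*(-18 + 12 - 1*144 - 3672)/318 - 76)² = (2*(1/318)*(-18 + 12 - 144 - 3672) - 76)² = (2*(1/318)*(-3822) - 76)² = (-1274/53 - 76)² = (-5302/53)² = 28111204/2809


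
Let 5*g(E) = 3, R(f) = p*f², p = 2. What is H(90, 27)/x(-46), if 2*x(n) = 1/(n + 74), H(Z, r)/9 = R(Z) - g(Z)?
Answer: 40822488/5 ≈ 8.1645e+6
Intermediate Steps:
R(f) = 2*f²
g(E) = ⅗ (g(E) = (⅕)*3 = ⅗)
H(Z, r) = -27/5 + 18*Z² (H(Z, r) = 9*(2*Z² - 1*⅗) = 9*(2*Z² - ⅗) = 9*(-⅗ + 2*Z²) = -27/5 + 18*Z²)
x(n) = 1/(2*(74 + n)) (x(n) = 1/(2*(n + 74)) = 1/(2*(74 + n)))
H(90, 27)/x(-46) = (-27/5 + 18*90²)/((1/(2*(74 - 46)))) = (-27/5 + 18*8100)/(((½)/28)) = (-27/5 + 145800)/(((½)*(1/28))) = 728973/(5*(1/56)) = (728973/5)*56 = 40822488/5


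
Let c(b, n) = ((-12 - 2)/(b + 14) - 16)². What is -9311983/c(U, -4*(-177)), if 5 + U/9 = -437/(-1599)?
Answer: -538709726160988/13915741225 ≈ -38712.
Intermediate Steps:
U = -22674/533 (U = -45 + 9*(-437/(-1599)) = -45 + 9*(-437*(-1/1599)) = -45 + 9*(437/1599) = -45 + 1311/533 = -22674/533 ≈ -42.540)
c(b, n) = (-16 - 14/(14 + b))² (c(b, n) = (-14/(14 + b) - 16)² = (-16 - 14/(14 + b))²)
-9311983/c(U, -4*(-177)) = -9311983*(14 - 22674/533)²/(4*(119 + 8*(-22674/533))²) = -9311983*57851236/(284089*(119 - 181392/533)²) = -9311983/(4*(284089/231404944)*(-117965/533)²) = -9311983/(4*(284089/231404944)*(13915741225/284089)) = -9311983/13915741225/57851236 = -9311983*57851236/13915741225 = -538709726160988/13915741225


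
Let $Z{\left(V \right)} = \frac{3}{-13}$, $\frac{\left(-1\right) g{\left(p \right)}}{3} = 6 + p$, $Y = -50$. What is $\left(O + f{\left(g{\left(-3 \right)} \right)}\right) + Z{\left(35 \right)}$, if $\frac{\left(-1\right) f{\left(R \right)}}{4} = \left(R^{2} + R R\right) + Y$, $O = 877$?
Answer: $\frac{5574}{13} \approx 428.77$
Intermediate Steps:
$g{\left(p \right)} = -18 - 3 p$ ($g{\left(p \right)} = - 3 \left(6 + p\right) = -18 - 3 p$)
$Z{\left(V \right)} = - \frac{3}{13}$ ($Z{\left(V \right)} = 3 \left(- \frac{1}{13}\right) = - \frac{3}{13}$)
$f{\left(R \right)} = 200 - 8 R^{2}$ ($f{\left(R \right)} = - 4 \left(\left(R^{2} + R R\right) - 50\right) = - 4 \left(\left(R^{2} + R^{2}\right) - 50\right) = - 4 \left(2 R^{2} - 50\right) = - 4 \left(-50 + 2 R^{2}\right) = 200 - 8 R^{2}$)
$\left(O + f{\left(g{\left(-3 \right)} \right)}\right) + Z{\left(35 \right)} = \left(877 + \left(200 - 8 \left(-18 - -9\right)^{2}\right)\right) - \frac{3}{13} = \left(877 + \left(200 - 8 \left(-18 + 9\right)^{2}\right)\right) - \frac{3}{13} = \left(877 + \left(200 - 8 \left(-9\right)^{2}\right)\right) - \frac{3}{13} = \left(877 + \left(200 - 648\right)\right) - \frac{3}{13} = \left(877 - 448\right) - \frac{3}{13} = 429 - \frac{3}{13} = \frac{5574}{13}$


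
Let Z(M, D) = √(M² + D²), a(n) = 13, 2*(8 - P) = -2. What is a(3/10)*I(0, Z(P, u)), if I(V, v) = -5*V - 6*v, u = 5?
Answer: -78*√106 ≈ -803.06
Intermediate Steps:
P = 9 (P = 8 - ½*(-2) = 8 + 1 = 9)
Z(M, D) = √(D² + M²)
I(V, v) = -6*v - 5*V
a(3/10)*I(0, Z(P, u)) = 13*(-6*√(5² + 9²) - 5*0) = 13*(-6*√(25 + 81) + 0) = 13*(-6*√106 + 0) = 13*(-6*√106) = -78*√106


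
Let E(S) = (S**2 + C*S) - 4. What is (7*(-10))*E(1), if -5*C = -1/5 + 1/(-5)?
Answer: 1022/5 ≈ 204.40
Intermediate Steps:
C = 2/25 (C = -(-1/5 + 1/(-5))/5 = -(-1*1/5 + 1*(-1/5))/5 = -(-1/5 - 1/5)/5 = -1/5*(-2/5) = 2/25 ≈ 0.080000)
E(S) = -4 + S**2 + 2*S/25 (E(S) = (S**2 + 2*S/25) - 4 = -4 + S**2 + 2*S/25)
(7*(-10))*E(1) = (7*(-10))*(-4 + 1**2 + (2/25)*1) = -70*(-4 + 1 + 2/25) = -70*(-73/25) = 1022/5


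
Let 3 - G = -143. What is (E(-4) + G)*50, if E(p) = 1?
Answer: 7350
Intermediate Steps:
G = 146 (G = 3 - 1*(-143) = 3 + 143 = 146)
(E(-4) + G)*50 = (1 + 146)*50 = 147*50 = 7350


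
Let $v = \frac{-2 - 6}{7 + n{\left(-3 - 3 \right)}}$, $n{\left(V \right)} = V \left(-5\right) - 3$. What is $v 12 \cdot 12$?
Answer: $- \frac{576}{17} \approx -33.882$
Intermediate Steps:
$n{\left(V \right)} = -3 - 5 V$ ($n{\left(V \right)} = - 5 V - 3 = -3 - 5 V$)
$v = - \frac{4}{17}$ ($v = \frac{-2 - 6}{7 - \left(3 + 5 \left(-3 - 3\right)\right)} = - \frac{8}{7 - \left(3 + 5 \left(-3 - 3\right)\right)} = - \frac{8}{7 - -27} = - \frac{8}{7 + \left(-3 + 30\right)} = - \frac{8}{7 + 27} = - \frac{8}{34} = \left(-8\right) \frac{1}{34} = - \frac{4}{17} \approx -0.23529$)
$v 12 \cdot 12 = \left(- \frac{4}{17}\right) 12 \cdot 12 = \left(- \frac{48}{17}\right) 12 = - \frac{576}{17}$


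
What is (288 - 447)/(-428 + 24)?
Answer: 159/404 ≈ 0.39356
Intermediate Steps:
(288 - 447)/(-428 + 24) = -159/(-404) = -159*(-1/404) = 159/404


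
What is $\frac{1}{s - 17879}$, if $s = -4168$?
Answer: $- \frac{1}{22047} \approx -4.5358 \cdot 10^{-5}$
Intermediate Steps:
$\frac{1}{s - 17879} = \frac{1}{-4168 - 17879} = \frac{1}{-22047} = - \frac{1}{22047}$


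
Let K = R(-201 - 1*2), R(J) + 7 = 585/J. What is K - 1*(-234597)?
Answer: 47621185/203 ≈ 2.3459e+5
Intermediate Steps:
R(J) = -7 + 585/J
K = -2006/203 (K = -7 + 585/(-201 - 1*2) = -7 + 585/(-201 - 2) = -7 + 585/(-203) = -7 + 585*(-1/203) = -7 - 585/203 = -2006/203 ≈ -9.8818)
K - 1*(-234597) = -2006/203 - 1*(-234597) = -2006/203 + 234597 = 47621185/203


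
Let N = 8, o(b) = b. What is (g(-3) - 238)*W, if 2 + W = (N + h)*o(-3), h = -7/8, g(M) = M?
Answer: 45067/8 ≈ 5633.4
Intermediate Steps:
h = -7/8 (h = -7*⅛ = -7/8 ≈ -0.87500)
W = -187/8 (W = -2 + (8 - 7/8)*(-3) = -2 + (57/8)*(-3) = -2 - 171/8 = -187/8 ≈ -23.375)
(g(-3) - 238)*W = (-3 - 238)*(-187/8) = -241*(-187/8) = 45067/8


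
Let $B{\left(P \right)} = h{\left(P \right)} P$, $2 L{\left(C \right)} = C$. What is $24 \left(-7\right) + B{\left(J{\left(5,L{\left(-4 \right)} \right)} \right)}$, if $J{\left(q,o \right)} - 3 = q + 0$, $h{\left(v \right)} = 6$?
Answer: $-120$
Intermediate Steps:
$L{\left(C \right)} = \frac{C}{2}$
$J{\left(q,o \right)} = 3 + q$ ($J{\left(q,o \right)} = 3 + \left(q + 0\right) = 3 + q$)
$B{\left(P \right)} = 6 P$
$24 \left(-7\right) + B{\left(J{\left(5,L{\left(-4 \right)} \right)} \right)} = 24 \left(-7\right) + 6 \left(3 + 5\right) = -168 + 6 \cdot 8 = -168 + 48 = -120$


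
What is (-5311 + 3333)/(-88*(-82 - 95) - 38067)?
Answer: 1978/22491 ≈ 0.087946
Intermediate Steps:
(-5311 + 3333)/(-88*(-82 - 95) - 38067) = -1978/(-88*(-177) - 38067) = -1978/(15576 - 38067) = -1978/(-22491) = -1978*(-1/22491) = 1978/22491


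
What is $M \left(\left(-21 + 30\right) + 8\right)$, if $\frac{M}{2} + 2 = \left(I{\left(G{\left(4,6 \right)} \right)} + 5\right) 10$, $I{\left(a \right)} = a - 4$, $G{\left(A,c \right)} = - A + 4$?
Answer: $272$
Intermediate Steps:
$G{\left(A,c \right)} = 4 - A$
$I{\left(a \right)} = -4 + a$
$M = 16$ ($M = -4 + 2 \left(\left(-4 + \left(4 - 4\right)\right) + 5\right) 10 = -4 + 2 \left(\left(-4 + 0\right) + 5\right) 10 = -4 + 2 \left(-4 + 5\right) 10 = -4 + 2 \cdot 1 \cdot 10 = -4 + 2 \cdot 10 = -4 + 20 = 16$)
$M \left(\left(-21 + 30\right) + 8\right) = 16 \left(\left(-21 + 30\right) + 8\right) = 16 \left(9 + 8\right) = 16 \cdot 17 = 272$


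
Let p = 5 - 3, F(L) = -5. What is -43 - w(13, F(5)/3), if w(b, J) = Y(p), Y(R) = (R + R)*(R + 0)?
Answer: -51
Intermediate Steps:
p = 2
Y(R) = 2*R² (Y(R) = (2*R)*R = 2*R²)
w(b, J) = 8 (w(b, J) = 2*2² = 2*4 = 8)
-43 - w(13, F(5)/3) = -43 - 1*8 = -43 - 8 = -51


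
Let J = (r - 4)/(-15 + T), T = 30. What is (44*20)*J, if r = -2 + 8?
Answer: 352/3 ≈ 117.33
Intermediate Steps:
r = 6
J = 2/15 (J = (6 - 4)/(-15 + 30) = 2/15 ≈ 0.13333)
(44*20)*J = (44*20)*(2/15) = 880*(2/15) = 352/3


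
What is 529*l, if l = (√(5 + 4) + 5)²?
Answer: 33856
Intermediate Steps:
l = 64 (l = (√9 + 5)² = (3 + 5)² = 8² = 64)
529*l = 529*64 = 33856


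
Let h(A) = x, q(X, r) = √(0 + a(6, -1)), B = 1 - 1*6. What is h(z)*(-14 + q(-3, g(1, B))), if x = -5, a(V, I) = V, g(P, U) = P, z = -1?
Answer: 70 - 5*√6 ≈ 57.753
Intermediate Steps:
B = -5 (B = 1 - 6 = -5)
q(X, r) = √6 (q(X, r) = √(0 + 6) = √6)
h(A) = -5
h(z)*(-14 + q(-3, g(1, B))) = -5*(-14 + √6) = 70 - 5*√6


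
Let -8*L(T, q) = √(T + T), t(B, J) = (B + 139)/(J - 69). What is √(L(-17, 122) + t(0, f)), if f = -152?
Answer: √(-491504 - 97682*I*√34)/884 ≈ 0.40851 - 0.8921*I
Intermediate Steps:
t(B, J) = (139 + B)/(-69 + J)
L(T, q) = -√2*√T/8 (L(T, q) = -√(T + T)/8 = -√2*√T/8)
√(L(-17, 122) + t(0, f)) = √(-√2*√(-17)/8 + (139 + 0)/(-69 - 152)) = √(-√2*I*√17/8 + 139/(-221)) = √(-I*√34/8 - 1/221*139) = √(-I*√34/8 - 139/221) = √(-139/221 - I*√34/8)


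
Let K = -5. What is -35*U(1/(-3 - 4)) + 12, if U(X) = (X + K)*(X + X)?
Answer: -276/7 ≈ -39.429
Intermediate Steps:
U(X) = 2*X*(-5 + X) (U(X) = (X - 5)*(X + X) = (-5 + X)*(2*X) = 2*X*(-5 + X))
-35*U(1/(-3 - 4)) + 12 = -70*(-5 + 1/(-3 - 4))/(-3 - 4) + 12 = -70*(-5 + 1/(-7))/(-7) + 12 = -70*(-1)*(-5 - 1/7)/7 + 12 = -70*(-1)*(-36)/(7*7) + 12 = -35*72/49 + 12 = -360/7 + 12 = -276/7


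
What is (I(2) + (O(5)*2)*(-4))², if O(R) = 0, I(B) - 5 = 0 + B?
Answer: 49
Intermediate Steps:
I(B) = 5 + B (I(B) = 5 + (0 + B) = 5 + B)
(I(2) + (O(5)*2)*(-4))² = ((5 + 2) + (0*2)*(-4))² = (7 + 0*(-4))² = (7 + 0)² = 7² = 49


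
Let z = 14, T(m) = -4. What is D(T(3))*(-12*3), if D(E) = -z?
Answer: 504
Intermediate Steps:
D(E) = -14 (D(E) = -1*14 = -14)
D(T(3))*(-12*3) = -(-168)*3 = -14*(-36) = 504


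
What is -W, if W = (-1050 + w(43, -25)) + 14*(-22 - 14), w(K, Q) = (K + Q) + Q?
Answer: 1561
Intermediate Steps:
w(K, Q) = K + 2*Q
W = -1561 (W = (-1050 + (43 + 2*(-25))) + 14*(-22 - 14) = (-1050 + (43 - 50)) + 14*(-36) = (-1050 - 7) - 504 = -1057 - 504 = -1561)
-W = -1*(-1561) = 1561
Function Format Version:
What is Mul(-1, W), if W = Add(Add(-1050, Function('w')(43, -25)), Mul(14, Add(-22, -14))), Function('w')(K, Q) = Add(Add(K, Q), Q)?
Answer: 1561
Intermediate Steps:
Function('w')(K, Q) = Add(K, Mul(2, Q))
W = -1561 (W = Add(Add(-1050, Add(43, Mul(2, -25))), Mul(14, Add(-22, -14))) = Add(Add(-1050, Add(43, -50)), Mul(14, -36)) = Add(Add(-1050, -7), -504) = Add(-1057, -504) = -1561)
Mul(-1, W) = Mul(-1, -1561) = 1561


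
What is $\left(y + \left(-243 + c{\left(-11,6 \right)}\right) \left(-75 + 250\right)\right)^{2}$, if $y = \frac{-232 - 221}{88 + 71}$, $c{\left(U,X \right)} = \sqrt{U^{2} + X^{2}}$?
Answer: $\frac{5093913831701}{2809} - \frac{788891600 \sqrt{157}}{53} \approx 1.6269 \cdot 10^{9}$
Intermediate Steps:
$y = - \frac{151}{53}$ ($y = - \frac{453}{159} = \left(-453\right) \frac{1}{159} = - \frac{151}{53} \approx -2.8491$)
$\left(y + \left(-243 + c{\left(-11,6 \right)}\right) \left(-75 + 250\right)\right)^{2} = \left(- \frac{151}{53} + \left(-243 + \sqrt{\left(-11\right)^{2} + 6^{2}}\right) \left(-75 + 250\right)\right)^{2} = \left(- \frac{151}{53} + \left(-243 + \sqrt{121 + 36}\right) 175\right)^{2} = \left(- \frac{151}{53} + \left(-243 + \sqrt{157}\right) 175\right)^{2} = \left(- \frac{151}{53} - \left(42525 - 175 \sqrt{157}\right)\right)^{2} = \left(- \frac{2253976}{53} + 175 \sqrt{157}\right)^{2}$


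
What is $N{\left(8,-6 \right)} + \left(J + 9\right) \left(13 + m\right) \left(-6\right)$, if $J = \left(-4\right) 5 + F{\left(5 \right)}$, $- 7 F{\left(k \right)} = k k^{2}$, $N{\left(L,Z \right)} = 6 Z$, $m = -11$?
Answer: $\frac{2172}{7} \approx 310.29$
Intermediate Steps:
$F{\left(k \right)} = - \frac{k^{3}}{7}$ ($F{\left(k \right)} = - \frac{k k^{2}}{7} = - \frac{k^{3}}{7}$)
$J = - \frac{265}{7}$ ($J = \left(-4\right) 5 - \frac{5^{3}}{7} = -20 - \frac{125}{7} = - \frac{265}{7} \approx -37.857$)
$N{\left(8,-6 \right)} + \left(J + 9\right) \left(13 + m\right) \left(-6\right) = 6 \left(-6\right) + \left(- \frac{265}{7} + 9\right) \left(13 - 11\right) \left(-6\right) = -36 + \left(- \frac{202}{7}\right) 2 \left(-6\right) = -36 - - \frac{2424}{7} = -36 + \frac{2424}{7} = \frac{2172}{7}$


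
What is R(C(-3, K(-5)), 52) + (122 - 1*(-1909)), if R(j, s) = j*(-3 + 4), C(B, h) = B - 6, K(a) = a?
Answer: 2022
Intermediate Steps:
C(B, h) = -6 + B
R(j, s) = j (R(j, s) = j*1 = j)
R(C(-3, K(-5)), 52) + (122 - 1*(-1909)) = (-6 - 3) + (122 - 1*(-1909)) = -9 + (122 + 1909) = -9 + 2031 = 2022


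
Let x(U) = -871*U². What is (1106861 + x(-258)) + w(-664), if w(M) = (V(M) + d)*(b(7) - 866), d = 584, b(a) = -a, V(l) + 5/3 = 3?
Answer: -57381379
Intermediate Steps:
V(l) = 4/3 (V(l) = -5/3 + 3 = 4/3)
w(M) = -510996 (w(M) = (4/3 + 584)*(-1*7 - 866) = 1756*(-7 - 866)/3 = (1756/3)*(-873) = -510996)
(1106861 + x(-258)) + w(-664) = (1106861 - 871*(-258)²) - 510996 = (1106861 - 871*66564) - 510996 = (1106861 - 57977244) - 510996 = -56870383 - 510996 = -57381379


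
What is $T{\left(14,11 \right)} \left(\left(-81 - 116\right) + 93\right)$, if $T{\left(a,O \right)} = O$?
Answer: $-1144$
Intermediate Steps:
$T{\left(14,11 \right)} \left(\left(-81 - 116\right) + 93\right) = 11 \left(\left(-81 - 116\right) + 93\right) = 11 \left(-197 + 93\right) = 11 \left(-104\right) = -1144$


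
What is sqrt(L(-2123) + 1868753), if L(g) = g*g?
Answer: sqrt(6375882) ≈ 2525.1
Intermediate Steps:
L(g) = g**2
sqrt(L(-2123) + 1868753) = sqrt((-2123)**2 + 1868753) = sqrt(4507129 + 1868753) = sqrt(6375882)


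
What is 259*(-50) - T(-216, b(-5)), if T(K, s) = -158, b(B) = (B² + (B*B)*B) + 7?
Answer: -12792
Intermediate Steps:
b(B) = 7 + B² + B³ (b(B) = (B² + B²*B) + 7 = (B² + B³) + 7 = 7 + B² + B³)
259*(-50) - T(-216, b(-5)) = 259*(-50) - 1*(-158) = -12950 + 158 = -12792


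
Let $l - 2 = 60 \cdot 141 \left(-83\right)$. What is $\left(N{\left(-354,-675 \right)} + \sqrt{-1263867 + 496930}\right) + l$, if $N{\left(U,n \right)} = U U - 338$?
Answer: $-577200 + i \sqrt{766937} \approx -5.772 \cdot 10^{5} + 875.75 i$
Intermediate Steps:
$N{\left(U,n \right)} = -338 + U^{2}$ ($N{\left(U,n \right)} = U^{2} - 338 = -338 + U^{2}$)
$l = -702178$ ($l = 2 + 60 \cdot 141 \left(-83\right) = 2 + 8460 \left(-83\right) = 2 - 702180 = -702178$)
$\left(N{\left(-354,-675 \right)} + \sqrt{-1263867 + 496930}\right) + l = \left(\left(-338 + \left(-354\right)^{2}\right) + \sqrt{-1263867 + 496930}\right) - 702178 = \left(\left(-338 + 125316\right) + \sqrt{-766937}\right) - 702178 = \left(124978 + i \sqrt{766937}\right) - 702178 = -577200 + i \sqrt{766937}$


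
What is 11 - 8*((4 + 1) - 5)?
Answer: 11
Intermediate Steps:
11 - 8*((4 + 1) - 5) = 11 - 8*(5 - 5) = 11 - 8*0 = 11 + 0 = 11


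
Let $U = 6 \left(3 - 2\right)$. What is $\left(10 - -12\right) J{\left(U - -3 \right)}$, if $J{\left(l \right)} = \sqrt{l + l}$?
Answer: $66 \sqrt{2} \approx 93.338$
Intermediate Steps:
$U = 6$ ($U = 6 \cdot 1 = 6$)
$J{\left(l \right)} = \sqrt{2} \sqrt{l}$ ($J{\left(l \right)} = \sqrt{2 l} = \sqrt{2} \sqrt{l}$)
$\left(10 - -12\right) J{\left(U - -3 \right)} = \left(10 - -12\right) \sqrt{2} \sqrt{6 - -3} = \left(10 + 12\right) \sqrt{2} \sqrt{6 + 3} = 22 \sqrt{2} \sqrt{9} = 22 \sqrt{2} \cdot 3 = 22 \cdot 3 \sqrt{2} = 66 \sqrt{2}$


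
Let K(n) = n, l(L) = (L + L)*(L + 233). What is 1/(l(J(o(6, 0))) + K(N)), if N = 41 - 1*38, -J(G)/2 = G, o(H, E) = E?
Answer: 1/3 ≈ 0.33333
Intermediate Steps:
J(G) = -2*G
l(L) = 2*L*(233 + L) (l(L) = (2*L)*(233 + L) = 2*L*(233 + L))
N = 3 (N = 41 - 38 = 3)
1/(l(J(o(6, 0))) + K(N)) = 1/(2*(-2*0)*(233 - 2*0) + 3) = 1/(2*0*(233 + 0) + 3) = 1/(2*0*233 + 3) = 1/(0 + 3) = 1/3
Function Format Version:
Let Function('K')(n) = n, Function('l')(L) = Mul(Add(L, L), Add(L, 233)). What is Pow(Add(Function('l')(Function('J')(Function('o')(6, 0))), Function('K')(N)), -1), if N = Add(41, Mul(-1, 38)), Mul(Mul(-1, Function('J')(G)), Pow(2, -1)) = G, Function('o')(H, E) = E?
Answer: Rational(1, 3) ≈ 0.33333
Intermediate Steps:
Function('J')(G) = Mul(-2, G)
Function('l')(L) = Mul(2, L, Add(233, L)) (Function('l')(L) = Mul(Mul(2, L), Add(233, L)) = Mul(2, L, Add(233, L)))
N = 3 (N = Add(41, -38) = 3)
Pow(Add(Function('l')(Function('J')(Function('o')(6, 0))), Function('K')(N)), -1) = Pow(Add(Mul(2, Mul(-2, 0), Add(233, Mul(-2, 0))), 3), -1) = Pow(Add(Mul(2, 0, Add(233, 0)), 3), -1) = Pow(Add(Mul(2, 0, 233), 3), -1) = Pow(Add(0, 3), -1) = Pow(3, -1) = Rational(1, 3)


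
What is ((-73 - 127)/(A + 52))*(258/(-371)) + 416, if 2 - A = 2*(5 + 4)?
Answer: 467308/1113 ≈ 419.86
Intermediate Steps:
A = -16 (A = 2 - 2*(5 + 4) = 2 - 2*9 = 2 - 1*18 = 2 - 18 = -16)
((-73 - 127)/(A + 52))*(258/(-371)) + 416 = ((-73 - 127)/(-16 + 52))*(258/(-371)) + 416 = (-200/36)*(258*(-1/371)) + 416 = -200*1/36*(-258/371) + 416 = -50/9*(-258/371) + 416 = 4300/1113 + 416 = 467308/1113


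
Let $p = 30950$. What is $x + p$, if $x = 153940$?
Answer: $184890$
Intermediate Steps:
$x + p = 153940 + 30950 = 184890$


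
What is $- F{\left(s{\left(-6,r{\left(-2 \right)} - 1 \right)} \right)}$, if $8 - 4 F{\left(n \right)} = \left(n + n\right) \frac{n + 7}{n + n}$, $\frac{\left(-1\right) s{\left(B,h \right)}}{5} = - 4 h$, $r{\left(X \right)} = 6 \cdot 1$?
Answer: $\frac{99}{4} \approx 24.75$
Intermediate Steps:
$r{\left(X \right)} = 6$
$s{\left(B,h \right)} = 20 h$ ($s{\left(B,h \right)} = - 5 \left(- 4 h\right) = 20 h$)
$F{\left(n \right)} = \frac{1}{4} - \frac{n}{4}$ ($F{\left(n \right)} = 2 - \frac{\left(n + n\right) \frac{n + 7}{n + n}}{4} = 2 - \frac{2 n \frac{7 + n}{2 n}}{4} = 2 - \frac{7 + n}{4} = 2 - \left(\frac{7}{4} + \frac{n}{4}\right) = \frac{1}{4} - \frac{n}{4}$)
$- F{\left(s{\left(-6,r{\left(-2 \right)} - 1 \right)} \right)} = - (\frac{1}{4} - \frac{20 \left(6 - 1\right)}{4}) = - (\frac{1}{4} - \frac{20 \cdot 5}{4}) = - (\frac{1}{4} - 25) = \left(-1\right) \left(- \frac{99}{4}\right) = \frac{99}{4}$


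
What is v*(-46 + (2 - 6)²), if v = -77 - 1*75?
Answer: 4560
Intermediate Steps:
v = -152 (v = -77 - 75 = -152)
v*(-46 + (2 - 6)²) = -152*(-46 + (2 - 6)²) = -152*(-46 + (-4)²) = -152*(-46 + 16) = -152*(-30) = 4560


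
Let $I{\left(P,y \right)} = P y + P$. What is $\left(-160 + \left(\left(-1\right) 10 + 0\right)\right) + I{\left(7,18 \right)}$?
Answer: $-37$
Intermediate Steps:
$I{\left(P,y \right)} = P + P y$
$\left(-160 + \left(\left(-1\right) 10 + 0\right)\right) + I{\left(7,18 \right)} = \left(-160 + \left(\left(-1\right) 10 + 0\right)\right) + 7 \left(1 + 18\right) = \left(-160 + \left(-10 + 0\right)\right) + 7 \cdot 19 = \left(-160 - 10\right) + 133 = -170 + 133 = -37$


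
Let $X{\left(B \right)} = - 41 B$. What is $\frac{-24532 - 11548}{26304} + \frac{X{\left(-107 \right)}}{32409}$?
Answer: $- \frac{21956689}{17760132} \approx -1.2363$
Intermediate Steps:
$\frac{-24532 - 11548}{26304} + \frac{X{\left(-107 \right)}}{32409} = \frac{-24532 - 11548}{26304} + \frac{\left(-41\right) \left(-107\right)}{32409} = \left(-36080\right) \frac{1}{26304} + 4387 \cdot \frac{1}{32409} = - \frac{2255}{1644} + \frac{4387}{32409} = - \frac{21956689}{17760132}$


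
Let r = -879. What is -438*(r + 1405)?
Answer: -230388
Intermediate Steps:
-438*(r + 1405) = -438*(-879 + 1405) = -438*526 = -230388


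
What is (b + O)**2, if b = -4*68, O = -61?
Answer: 110889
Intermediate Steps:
b = -272
(b + O)**2 = (-272 - 61)**2 = (-333)**2 = 110889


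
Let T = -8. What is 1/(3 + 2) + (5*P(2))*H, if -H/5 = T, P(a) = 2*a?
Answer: 4001/5 ≈ 800.20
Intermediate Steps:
H = 40 (H = -5*(-8) = 40)
1/(3 + 2) + (5*P(2))*H = 1/(3 + 2) + (5*(2*2))*40 = 1/5 + (5*4)*40 = 1/5 + 20*40 = 1/5 + 800 = 4001/5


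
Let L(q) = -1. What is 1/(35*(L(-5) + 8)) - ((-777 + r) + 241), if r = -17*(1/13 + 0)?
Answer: 1711338/3185 ≈ 537.31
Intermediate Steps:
r = -17/13 (r = -17*(1*(1/13) + 0) = -17*(1/13 + 0) = -17*1/13 = -17/13 ≈ -1.3077)
1/(35*(L(-5) + 8)) - ((-777 + r) + 241) = 1/(35*(-1 + 8)) - ((-777 - 17/13) + 241) = 1/(35*7) - (-10118/13 + 241) = 1/245 - 1*(-6985/13) = 1/245 + 6985/13 = 1711338/3185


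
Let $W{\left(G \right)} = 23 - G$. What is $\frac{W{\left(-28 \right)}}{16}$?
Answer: $\frac{51}{16} \approx 3.1875$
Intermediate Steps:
$\frac{W{\left(-28 \right)}}{16} = \frac{23 - -28}{16} = \left(23 + 28\right) \frac{1}{16} = 51 \cdot \frac{1}{16} = \frac{51}{16}$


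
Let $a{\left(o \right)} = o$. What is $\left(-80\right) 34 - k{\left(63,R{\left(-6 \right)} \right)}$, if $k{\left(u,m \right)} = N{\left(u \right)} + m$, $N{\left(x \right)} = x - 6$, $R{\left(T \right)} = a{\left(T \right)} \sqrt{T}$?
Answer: $-2777 + 6 i \sqrt{6} \approx -2777.0 + 14.697 i$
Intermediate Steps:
$R{\left(T \right)} = T^{\frac{3}{2}}$ ($R{\left(T \right)} = T \sqrt{T} = T^{\frac{3}{2}}$)
$N{\left(x \right)} = -6 + x$ ($N{\left(x \right)} = x - 6 = -6 + x$)
$k{\left(u,m \right)} = -6 + m + u$ ($k{\left(u,m \right)} = \left(-6 + u\right) + m = -6 + m + u$)
$\left(-80\right) 34 - k{\left(63,R{\left(-6 \right)} \right)} = \left(-80\right) 34 - \left(-6 + \left(-6\right)^{\frac{3}{2}} + 63\right) = -2720 - \left(-6 - 6 i \sqrt{6} + 63\right) = -2720 - \left(57 - 6 i \sqrt{6}\right) = -2777 + 6 i \sqrt{6}$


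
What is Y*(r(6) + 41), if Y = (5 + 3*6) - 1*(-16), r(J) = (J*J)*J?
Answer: 10023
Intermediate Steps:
r(J) = J³ (r(J) = J²*J = J³)
Y = 39 (Y = (5 + 18) + 16 = 23 + 16 = 39)
Y*(r(6) + 41) = 39*(6³ + 41) = 39*(216 + 41) = 39*257 = 10023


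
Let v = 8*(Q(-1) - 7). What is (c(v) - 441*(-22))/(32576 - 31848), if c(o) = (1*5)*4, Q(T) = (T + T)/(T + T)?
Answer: 4861/364 ≈ 13.354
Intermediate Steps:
Q(T) = 1 (Q(T) = (2*T)/((2*T)) = (2*T)*(1/(2*T)) = 1)
v = -48 (v = 8*(1 - 7) = 8*(-6) = -48)
c(o) = 20 (c(o) = 5*4 = 20)
(c(v) - 441*(-22))/(32576 - 31848) = (20 - 441*(-22))/(32576 - 31848) = (20 + 9702)/728 = 9722*(1/728) = 4861/364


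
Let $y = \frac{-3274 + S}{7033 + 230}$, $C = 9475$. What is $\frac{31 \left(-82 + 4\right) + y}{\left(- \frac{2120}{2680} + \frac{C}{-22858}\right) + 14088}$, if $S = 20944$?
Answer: $- \frac{8956264898768}{52229996623449} \approx -0.17148$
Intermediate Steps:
$y = \frac{5890}{2421}$ ($y = \frac{-3274 + 20944}{7033 + 230} = \frac{17670}{7263} = 17670 \cdot \frac{1}{7263} = \frac{5890}{2421} \approx 2.4329$)
$\frac{31 \left(-82 + 4\right) + y}{\left(- \frac{2120}{2680} + \frac{C}{-22858}\right) + 14088} = \frac{31 \left(-82 + 4\right) + \frac{5890}{2421}}{\left(- \frac{2120}{2680} + \frac{9475}{-22858}\right) + 14088} = \frac{31 \left(-78\right) + \frac{5890}{2421}}{\left(\left(-2120\right) \frac{1}{2680} + 9475 \left(- \frac{1}{22858}\right)\right) + 14088} = \frac{-2418 + \frac{5890}{2421}}{\left(- \frac{53}{67} - \frac{9475}{22858}\right) + 14088} = - \frac{5848088}{2421 \left(- \frac{1846299}{1531486} + 14088\right)} = - \frac{5848088}{2421 \cdot \frac{21573728469}{1531486}} = \left(- \frac{5848088}{2421}\right) \frac{1531486}{21573728469} = - \frac{8956264898768}{52229996623449}$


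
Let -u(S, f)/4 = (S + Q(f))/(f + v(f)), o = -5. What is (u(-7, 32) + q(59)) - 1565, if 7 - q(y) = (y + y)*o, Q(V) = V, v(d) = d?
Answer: -15513/16 ≈ -969.56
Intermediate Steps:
u(S, f) = -2*(S + f)/f (u(S, f) = -4*(S + f)/(f + f) = -4*(S + f)/(2*f) = -4*(S + f)*1/(2*f) = -2*(S + f)/f)
q(y) = 7 + 10*y (q(y) = 7 - (y + y)*(-5) = 7 - 2*y*(-5) = 7 - (-10)*y = 7 + 10*y)
(u(-7, 32) + q(59)) - 1565 = ((-2 - 2*(-7)/32) + (7 + 10*59)) - 1565 = ((-2 - 2*(-7)*1/32) + (7 + 590)) - 1565 = ((-2 + 7/16) + 597) - 1565 = (-25/16 + 597) - 1565 = 9527/16 - 1565 = -15513/16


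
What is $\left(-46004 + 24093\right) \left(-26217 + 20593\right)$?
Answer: $123227464$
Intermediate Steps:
$\left(-46004 + 24093\right) \left(-26217 + 20593\right) = \left(-21911\right) \left(-5624\right) = 123227464$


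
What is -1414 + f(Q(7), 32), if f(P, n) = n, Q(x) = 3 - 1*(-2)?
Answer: -1382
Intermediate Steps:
Q(x) = 5 (Q(x) = 3 + 2 = 5)
-1414 + f(Q(7), 32) = -1414 + 32 = -1382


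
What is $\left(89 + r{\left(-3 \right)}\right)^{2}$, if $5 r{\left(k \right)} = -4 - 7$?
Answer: $\frac{188356}{25} \approx 7534.2$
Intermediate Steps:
$r{\left(k \right)} = - \frac{11}{5}$ ($r{\left(k \right)} = \frac{-4 - 7}{5} = \frac{1}{5} \left(-11\right) = - \frac{11}{5}$)
$\left(89 + r{\left(-3 \right)}\right)^{2} = \left(89 - \frac{11}{5}\right)^{2} = \left(\frac{434}{5}\right)^{2} = \frac{188356}{25}$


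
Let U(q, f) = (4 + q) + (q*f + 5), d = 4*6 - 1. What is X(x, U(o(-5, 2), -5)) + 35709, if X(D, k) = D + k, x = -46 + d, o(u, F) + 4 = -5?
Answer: 35731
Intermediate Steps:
d = 23 (d = 24 - 1 = 23)
o(u, F) = -9 (o(u, F) = -4 - 5 = -9)
x = -23 (x = -46 + 23 = -23)
U(q, f) = 9 + q + f*q (U(q, f) = (4 + q) + (f*q + 5) = (4 + q) + (5 + f*q) = 9 + q + f*q)
X(x, U(o(-5, 2), -5)) + 35709 = (-23 + (9 - 9 - 5*(-9))) + 35709 = (-23 + (9 - 9 + 45)) + 35709 = (-23 + 45) + 35709 = 22 + 35709 = 35731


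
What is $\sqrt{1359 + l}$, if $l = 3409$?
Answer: $4 \sqrt{298} \approx 69.051$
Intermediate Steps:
$\sqrt{1359 + l} = \sqrt{1359 + 3409} = \sqrt{4768} = 4 \sqrt{298}$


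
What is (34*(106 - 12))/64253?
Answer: 3196/64253 ≈ 0.049741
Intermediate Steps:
(34*(106 - 12))/64253 = (34*94)*(1/64253) = 3196*(1/64253) = 3196/64253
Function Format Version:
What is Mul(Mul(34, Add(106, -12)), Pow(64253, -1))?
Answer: Rational(3196, 64253) ≈ 0.049741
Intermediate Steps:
Mul(Mul(34, Add(106, -12)), Pow(64253, -1)) = Mul(Mul(34, 94), Rational(1, 64253)) = Mul(3196, Rational(1, 64253)) = Rational(3196, 64253)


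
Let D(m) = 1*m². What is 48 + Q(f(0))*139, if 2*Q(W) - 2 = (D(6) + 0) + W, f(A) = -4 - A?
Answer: 2411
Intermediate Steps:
D(m) = m²
Q(W) = 19 + W/2 (Q(W) = 1 + ((6² + 0) + W)/2 = 1 + ((36 + 0) + W)/2 = 1 + (36 + W)/2 = 1 + (18 + W/2) = 19 + W/2)
48 + Q(f(0))*139 = 48 + (19 + (-4 - 1*0)/2)*139 = 48 + (19 + (-4 + 0)/2)*139 = 48 + (19 + (½)*(-4))*139 = 48 + (19 - 2)*139 = 48 + 17*139 = 48 + 2363 = 2411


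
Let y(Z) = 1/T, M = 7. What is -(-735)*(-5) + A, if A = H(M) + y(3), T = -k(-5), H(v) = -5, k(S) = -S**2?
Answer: -91999/25 ≈ -3680.0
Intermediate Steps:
T = 25 (T = -(-1)*(-5)**2 = -(-1)*25 = -1*(-25) = 25)
y(Z) = 1/25
A = -124/25 (A = -5 + 1/25 = -124/25 ≈ -4.9600)
-(-735)*(-5) + A = -(-735)*(-5) - 124/25 = -147*25 - 124/25 = -3675 - 124/25 = -91999/25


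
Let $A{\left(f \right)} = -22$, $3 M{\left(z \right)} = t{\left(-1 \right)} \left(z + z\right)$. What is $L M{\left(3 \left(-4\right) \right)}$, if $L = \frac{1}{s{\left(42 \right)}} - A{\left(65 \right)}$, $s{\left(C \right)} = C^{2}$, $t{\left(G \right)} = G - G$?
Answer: $0$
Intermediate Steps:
$t{\left(G \right)} = 0$
$M{\left(z \right)} = 0$ ($M{\left(z \right)} = \frac{0 \left(z + z\right)}{3} = \frac{0 \cdot 2 z}{3} = \frac{1}{3} \cdot 0 = 0$)
$L = \frac{38809}{1764}$ ($L = \frac{1}{42^{2}} - -22 = \frac{1}{1764} + 22 = \frac{38809}{1764} \approx 22.001$)
$L M{\left(3 \left(-4\right) \right)} = \frac{38809}{1764} \cdot 0 = 0$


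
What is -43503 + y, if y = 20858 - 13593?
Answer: -36238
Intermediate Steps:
y = 7265
-43503 + y = -43503 + 7265 = -36238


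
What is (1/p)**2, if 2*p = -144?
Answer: 1/5184 ≈ 0.00019290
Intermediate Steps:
p = -72 (p = (1/2)*(-144) = -72)
(1/p)**2 = (1/(-72))**2 = (-1/72)**2 = 1/5184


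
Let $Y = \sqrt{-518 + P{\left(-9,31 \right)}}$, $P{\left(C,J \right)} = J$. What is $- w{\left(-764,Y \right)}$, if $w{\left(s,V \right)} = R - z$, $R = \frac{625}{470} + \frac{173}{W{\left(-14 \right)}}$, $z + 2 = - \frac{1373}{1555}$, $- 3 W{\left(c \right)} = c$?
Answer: $- \frac{21120777}{511595} \approx -41.284$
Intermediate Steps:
$W{\left(c \right)} = - \frac{c}{3}$
$z = - \frac{4483}{1555}$ ($z = -2 - \frac{1373}{1555} = - \frac{4483}{1555} \approx -2.883$)
$Y = i \sqrt{487}$ ($Y = \sqrt{-518 + 31} = \sqrt{-487} = i \sqrt{487} \approx 22.068 i$)
$R = \frac{12634}{329}$ ($R = \frac{625}{470} + \frac{173}{\left(- \frac{1}{3}\right) \left(-14\right)} = 625 \cdot \frac{1}{470} + \frac{173}{\frac{14}{3}} = \frac{125}{94} + 173 \cdot \frac{3}{14} = \frac{125}{94} + \frac{519}{14} = \frac{12634}{329} \approx 38.401$)
$w{\left(s,V \right)} = \frac{21120777}{511595}$ ($w{\left(s,V \right)} = \frac{12634}{329} - - \frac{4483}{1555} = \frac{12634}{329} + \frac{4483}{1555} = \frac{21120777}{511595}$)
$- w{\left(-764,Y \right)} = \left(-1\right) \frac{21120777}{511595} = - \frac{21120777}{511595}$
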